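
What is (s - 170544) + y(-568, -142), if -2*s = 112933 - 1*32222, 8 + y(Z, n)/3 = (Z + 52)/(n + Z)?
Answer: -149754137/710 ≈ -2.1092e+5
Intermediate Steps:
y(Z, n) = -24 + 3*(52 + Z)/(Z + n) (y(Z, n) = -24 + 3*((Z + 52)/(n + Z)) = -24 + 3*((52 + Z)/(Z + n)) = -24 + 3*(52 + Z)/(Z + n))
s = -80711/2 (s = -(112933 - 1*32222)/2 = -(112933 - 32222)/2 = -½*80711 = -80711/2 ≈ -40356.)
(s - 170544) + y(-568, -142) = (-80711/2 - 170544) + 3*(52 - 8*(-142) - 7*(-568))/(-568 - 142) = -421799/2 + 3*(52 + 1136 + 3976)/(-710) = -421799/2 + 3*(-1/710)*5164 = -421799/2 - 7746/355 = -149754137/710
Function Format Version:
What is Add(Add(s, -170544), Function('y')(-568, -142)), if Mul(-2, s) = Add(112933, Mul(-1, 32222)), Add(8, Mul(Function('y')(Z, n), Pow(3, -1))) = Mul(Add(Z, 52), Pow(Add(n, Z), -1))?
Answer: Rational(-149754137, 710) ≈ -2.1092e+5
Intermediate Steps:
Function('y')(Z, n) = Add(-24, Mul(3, Pow(Add(Z, n), -1), Add(52, Z))) (Function('y')(Z, n) = Add(-24, Mul(3, Mul(Add(Z, 52), Pow(Add(n, Z), -1)))) = Add(-24, Mul(3, Mul(Add(52, Z), Pow(Add(Z, n), -1)))) = Add(-24, Mul(3, Mul(Pow(Add(Z, n), -1), Add(52, Z)))) = Add(-24, Mul(3, Pow(Add(Z, n), -1), Add(52, Z))))
s = Rational(-80711, 2) (s = Mul(Rational(-1, 2), Add(112933, Mul(-1, 32222))) = Mul(Rational(-1, 2), Add(112933, -32222)) = Mul(Rational(-1, 2), 80711) = Rational(-80711, 2) ≈ -40356.)
Add(Add(s, -170544), Function('y')(-568, -142)) = Add(Add(Rational(-80711, 2), -170544), Mul(3, Pow(Add(-568, -142), -1), Add(52, Mul(-8, -142), Mul(-7, -568)))) = Add(Rational(-421799, 2), Mul(3, Pow(-710, -1), Add(52, 1136, 3976))) = Add(Rational(-421799, 2), Mul(3, Rational(-1, 710), 5164)) = Add(Rational(-421799, 2), Rational(-7746, 355)) = Rational(-149754137, 710)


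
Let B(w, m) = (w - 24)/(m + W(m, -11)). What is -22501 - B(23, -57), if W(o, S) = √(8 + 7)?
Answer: -24256097/1078 - √15/3234 ≈ -22501.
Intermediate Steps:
W(o, S) = √15
B(w, m) = (-24 + w)/(m + √15) (B(w, m) = (w - 24)/(m + √15) = (-24 + w)/(m + √15))
-22501 - B(23, -57) = -22501 - (-24 + 23)/(-57 + √15) = -22501 - (-1)/(-57 + √15) = -22501 + 1/(-57 + √15)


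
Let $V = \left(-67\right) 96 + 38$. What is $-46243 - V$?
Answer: $-39849$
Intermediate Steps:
$V = -6394$ ($V = -6432 + 38 = -6394$)
$-46243 - V = -46243 - -6394 = -46243 + 6394 = -39849$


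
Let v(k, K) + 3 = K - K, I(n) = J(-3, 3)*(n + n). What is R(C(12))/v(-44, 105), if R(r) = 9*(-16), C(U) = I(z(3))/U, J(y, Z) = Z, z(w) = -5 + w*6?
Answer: 48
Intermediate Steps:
z(w) = -5 + 6*w
I(n) = 6*n (I(n) = 3*(n + n) = 3*(2*n) = 6*n)
C(U) = 78/U (C(U) = (6*(-5 + 6*3))/U = (6*(-5 + 18))/U = (6*13)/U = 78/U)
R(r) = -144
v(k, K) = -3 (v(k, K) = -3 + (K - K) = -3 + 0 = -3)
R(C(12))/v(-44, 105) = -144/(-3) = -144*(-⅓) = 48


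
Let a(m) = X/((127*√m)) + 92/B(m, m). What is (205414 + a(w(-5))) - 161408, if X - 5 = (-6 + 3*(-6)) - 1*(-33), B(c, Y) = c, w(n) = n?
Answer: 219938/5 - 14*I*√5/635 ≈ 43988.0 - 0.049299*I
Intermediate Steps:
X = 14 (X = 5 + ((-6 + 3*(-6)) - 1*(-33)) = 5 + ((-6 - 18) + 33) = 5 + (-24 + 33) = 5 + 9 = 14)
a(m) = 92/m + 14/(127*√m) (a(m) = 14/((127*√m)) + 92/m = 14*(1/(127*√m)) + 92/m = 14/(127*√m) + 92/m = 92/m + 14/(127*√m))
(205414 + a(w(-5))) - 161408 = (205414 + (92/(-5) + 14/(127*√(-5)))) - 161408 = (205414 + (92*(-⅕) + 14*(-I*√5/5)/127)) - 161408 = (205414 + (-92/5 - 14*I*√5/635)) - 161408 = (1026978/5 - 14*I*√5/635) - 161408 = 219938/5 - 14*I*√5/635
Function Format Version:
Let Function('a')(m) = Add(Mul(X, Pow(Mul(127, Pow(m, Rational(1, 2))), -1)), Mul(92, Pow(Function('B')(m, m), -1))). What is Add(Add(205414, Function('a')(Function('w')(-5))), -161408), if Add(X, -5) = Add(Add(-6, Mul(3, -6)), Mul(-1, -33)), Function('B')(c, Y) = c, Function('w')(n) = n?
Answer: Add(Rational(219938, 5), Mul(Rational(-14, 635), I, Pow(5, Rational(1, 2)))) ≈ Add(43988., Mul(-0.049299, I))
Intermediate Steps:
X = 14 (X = Add(5, Add(Add(-6, Mul(3, -6)), Mul(-1, -33))) = Add(5, Add(Add(-6, -18), 33)) = Add(5, Add(-24, 33)) = Add(5, 9) = 14)
Function('a')(m) = Add(Mul(92, Pow(m, -1)), Mul(Rational(14, 127), Pow(m, Rational(-1, 2)))) (Function('a')(m) = Add(Mul(14, Pow(Mul(127, Pow(m, Rational(1, 2))), -1)), Mul(92, Pow(m, -1))) = Add(Mul(14, Mul(Rational(1, 127), Pow(m, Rational(-1, 2)))), Mul(92, Pow(m, -1))) = Add(Mul(Rational(14, 127), Pow(m, Rational(-1, 2))), Mul(92, Pow(m, -1))) = Add(Mul(92, Pow(m, -1)), Mul(Rational(14, 127), Pow(m, Rational(-1, 2)))))
Add(Add(205414, Function('a')(Function('w')(-5))), -161408) = Add(Add(205414, Add(Mul(92, Pow(-5, -1)), Mul(Rational(14, 127), Pow(-5, Rational(-1, 2))))), -161408) = Add(Add(205414, Add(Mul(92, Rational(-1, 5)), Mul(Rational(14, 127), Mul(Rational(-1, 5), I, Pow(5, Rational(1, 2)))))), -161408) = Add(Add(205414, Add(Rational(-92, 5), Mul(Rational(-14, 635), I, Pow(5, Rational(1, 2))))), -161408) = Add(Add(Rational(1026978, 5), Mul(Rational(-14, 635), I, Pow(5, Rational(1, 2)))), -161408) = Add(Rational(219938, 5), Mul(Rational(-14, 635), I, Pow(5, Rational(1, 2))))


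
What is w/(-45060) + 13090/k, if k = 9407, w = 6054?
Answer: 88814237/70646570 ≈ 1.2572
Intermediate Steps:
w/(-45060) + 13090/k = 6054/(-45060) + 13090/9407 = 6054*(-1/45060) + 13090*(1/9407) = -1009/7510 + 13090/9407 = 88814237/70646570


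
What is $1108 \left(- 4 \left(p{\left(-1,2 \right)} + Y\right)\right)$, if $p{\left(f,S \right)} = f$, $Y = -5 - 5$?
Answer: $48752$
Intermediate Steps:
$Y = -10$ ($Y = -5 - 5 = -10$)
$1108 \left(- 4 \left(p{\left(-1,2 \right)} + Y\right)\right) = 1108 \left(- 4 \left(-1 - 10\right)\right) = 1108 \left(\left(-4\right) \left(-11\right)\right) = 1108 \cdot 44 = 48752$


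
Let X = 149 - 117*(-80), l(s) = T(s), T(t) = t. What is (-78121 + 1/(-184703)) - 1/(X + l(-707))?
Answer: -127005669514031/1625755806 ≈ -78121.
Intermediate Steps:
l(s) = s
X = 9509 (X = 149 + 9360 = 9509)
(-78121 + 1/(-184703)) - 1/(X + l(-707)) = (-78121 + 1/(-184703)) - 1/(9509 - 707) = (-78121 - 1/184703) - 1/8802 = -14429183064/184703 - 1*1/8802 = -14429183064/184703 - 1/8802 = -127005669514031/1625755806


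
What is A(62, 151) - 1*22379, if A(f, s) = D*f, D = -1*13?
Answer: -23185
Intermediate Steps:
D = -13
A(f, s) = -13*f
A(62, 151) - 1*22379 = -13*62 - 1*22379 = -806 - 22379 = -23185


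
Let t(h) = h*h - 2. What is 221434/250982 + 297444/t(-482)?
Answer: 31524269939/14577160051 ≈ 2.1626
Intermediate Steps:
t(h) = -2 + h**2 (t(h) = h**2 - 2 = -2 + h**2)
221434/250982 + 297444/t(-482) = 221434/250982 + 297444/(-2 + (-482)**2) = 221434*(1/250982) + 297444/(-2 + 232324) = 110717/125491 + 297444/232322 = 110717/125491 + 297444*(1/232322) = 110717/125491 + 148722/116161 = 31524269939/14577160051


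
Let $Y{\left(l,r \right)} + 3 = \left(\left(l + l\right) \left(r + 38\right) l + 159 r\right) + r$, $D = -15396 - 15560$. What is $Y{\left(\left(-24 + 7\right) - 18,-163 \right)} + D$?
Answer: $-363289$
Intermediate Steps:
$D = -30956$
$Y{\left(l,r \right)} = -3 + 160 r + 2 l^{2} \left(38 + r\right)$ ($Y{\left(l,r \right)} = -3 + \left(\left(\left(l + l\right) \left(r + 38\right) l + 159 r\right) + r\right) = -3 + \left(\left(2 l \left(38 + r\right) l + 159 r\right) + r\right) = -3 + \left(\left(2 l^{2} \left(38 + r\right) + 159 r\right) + r\right) = -3 + \left(\left(159 r + 2 l^{2} \left(38 + r\right)\right) + r\right) = -3 + \left(160 r + 2 l^{2} \left(38 + r\right)\right) = -3 + 160 r + 2 l^{2} \left(38 + r\right)$)
$Y{\left(\left(-24 + 7\right) - 18,-163 \right)} + D = \left(-3 + 76 \left(\left(-24 + 7\right) - 18\right)^{2} + 160 \left(-163\right) + 2 \left(-163\right) \left(\left(-24 + 7\right) - 18\right)^{2}\right) - 30956 = \left(-3 + 76 \left(-17 - 18\right)^{2} - 26080 + 2 \left(-163\right) \left(-17 - 18\right)^{2}\right) - 30956 = \left(-3 + 76 \left(-35\right)^{2} - 26080 + 2 \left(-163\right) \left(-35\right)^{2}\right) - 30956 = \left(-3 + 76 \cdot 1225 - 26080 + 2 \left(-163\right) 1225\right) - 30956 = \left(-3 + 93100 - 26080 - 399350\right) - 30956 = -332333 - 30956 = -363289$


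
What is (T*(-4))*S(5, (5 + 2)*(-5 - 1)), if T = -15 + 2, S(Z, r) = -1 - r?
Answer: 2132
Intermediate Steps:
T = -13
(T*(-4))*S(5, (5 + 2)*(-5 - 1)) = (-13*(-4))*(-1 - (5 + 2)*(-5 - 1)) = 52*(-1 - 7*(-6)) = 52*(-1 - 1*(-42)) = 52*(-1 + 42) = 52*41 = 2132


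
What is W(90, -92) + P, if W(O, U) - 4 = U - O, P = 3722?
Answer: 3544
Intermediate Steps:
W(O, U) = 4 + U - O (W(O, U) = 4 + (U - O) = 4 + U - O)
W(90, -92) + P = (4 - 92 - 1*90) + 3722 = (4 - 92 - 90) + 3722 = -178 + 3722 = 3544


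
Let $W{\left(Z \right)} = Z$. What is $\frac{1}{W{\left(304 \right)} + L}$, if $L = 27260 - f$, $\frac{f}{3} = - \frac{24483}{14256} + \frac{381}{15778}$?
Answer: $\frac{12496176}{344508072137} \approx 3.6273 \cdot 10^{-5}$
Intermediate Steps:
$f = - \frac{63476873}{12496176}$ ($f = 3 \left(- \frac{24483}{14256} + \frac{381}{15778}\right) = 3 \left(\left(-24483\right) \frac{1}{14256} + 381 \cdot \frac{1}{15778}\right) = 3 \left(- \frac{8161}{4752} + \frac{381}{15778}\right) = 3 \left(- \frac{63476873}{37488528}\right) = - \frac{63476873}{12496176} \approx -5.0797$)
$L = \frac{340709234633}{12496176}$ ($L = 27260 - - \frac{63476873}{12496176} = 27260 + \frac{63476873}{12496176} = \frac{340709234633}{12496176} \approx 27265.0$)
$\frac{1}{W{\left(304 \right)} + L} = \frac{1}{304 + \frac{340709234633}{12496176}} = \frac{1}{\frac{344508072137}{12496176}} = \frac{12496176}{344508072137}$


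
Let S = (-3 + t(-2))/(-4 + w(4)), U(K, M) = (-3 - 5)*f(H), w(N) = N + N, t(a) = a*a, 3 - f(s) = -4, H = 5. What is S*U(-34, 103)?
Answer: -14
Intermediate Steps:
f(s) = 7 (f(s) = 3 - 1*(-4) = 3 + 4 = 7)
t(a) = a**2
w(N) = 2*N
U(K, M) = -56 (U(K, M) = (-3 - 5)*7 = -8*7 = -56)
S = 1/4 (S = (-3 + (-2)**2)/(-4 + 2*4) = (-3 + 4)/(-4 + 8) = 1/4 ≈ 0.25000)
S*U(-34, 103) = (1/4)*(-56) = -14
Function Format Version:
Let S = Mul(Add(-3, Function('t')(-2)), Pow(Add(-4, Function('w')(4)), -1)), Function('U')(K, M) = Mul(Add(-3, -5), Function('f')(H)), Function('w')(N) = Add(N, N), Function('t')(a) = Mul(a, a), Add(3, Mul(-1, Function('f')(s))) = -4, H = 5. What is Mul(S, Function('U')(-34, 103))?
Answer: -14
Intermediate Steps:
Function('f')(s) = 7 (Function('f')(s) = Add(3, Mul(-1, -4)) = Add(3, 4) = 7)
Function('t')(a) = Pow(a, 2)
Function('w')(N) = Mul(2, N)
Function('U')(K, M) = -56 (Function('U')(K, M) = Mul(Add(-3, -5), 7) = Mul(-8, 7) = -56)
S = Rational(1, 4) (S = Mul(Add(-3, Pow(-2, 2)), Pow(Add(-4, Mul(2, 4)), -1)) = Mul(Add(-3, 4), Pow(Add(-4, 8), -1)) = Mul(1, Pow(4, -1)) = Mul(1, Rational(1, 4)) = Rational(1, 4) ≈ 0.25000)
Mul(S, Function('U')(-34, 103)) = Mul(Rational(1, 4), -56) = -14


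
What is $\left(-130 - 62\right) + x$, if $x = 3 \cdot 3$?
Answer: $-183$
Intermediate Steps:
$x = 9$
$\left(-130 - 62\right) + x = \left(-130 - 62\right) + 9 = -192 + 9 = -183$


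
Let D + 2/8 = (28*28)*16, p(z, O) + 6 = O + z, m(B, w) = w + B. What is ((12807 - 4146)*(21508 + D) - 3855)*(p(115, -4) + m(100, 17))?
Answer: 130943748177/2 ≈ 6.5472e+10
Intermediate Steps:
m(B, w) = B + w
p(z, O) = -6 + O + z (p(z, O) = -6 + (O + z) = -6 + O + z)
D = 50175/4 (D = -1/4 + (28*28)*16 = -1/4 + 784*16 = -1/4 + 12544 = 50175/4 ≈ 12544.)
((12807 - 4146)*(21508 + D) - 3855)*(p(115, -4) + m(100, 17)) = ((12807 - 4146)*(21508 + 50175/4) - 3855)*((-6 - 4 + 115) + (100 + 17)) = (8661*(136207/4) - 3855)*(105 + 117) = (1179688827/4 - 3855)*222 = (1179673407/4)*222 = 130943748177/2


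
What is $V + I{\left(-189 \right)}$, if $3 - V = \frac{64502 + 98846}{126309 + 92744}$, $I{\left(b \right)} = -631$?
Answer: $- \frac{137728632}{219053} \approx -628.75$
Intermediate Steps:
$V = \frac{493811}{219053}$ ($V = 3 - \frac{64502 + 98846}{126309 + 92744} = 3 - \frac{163348}{219053} = \frac{493811}{219053} \approx 2.2543$)
$V + I{\left(-189 \right)} = \frac{493811}{219053} - 631 = - \frac{137728632}{219053}$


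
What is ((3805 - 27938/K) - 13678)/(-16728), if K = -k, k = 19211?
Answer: 189642265/321361608 ≈ 0.59012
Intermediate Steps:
K = -19211 (K = -1*19211 = -19211)
((3805 - 27938/K) - 13678)/(-16728) = ((3805 - 27938/(-19211)) - 13678)/(-16728) = ((3805 - 27938*(-1/19211)) - 13678)*(-1/16728) = ((3805 + 27938/19211) - 13678)*(-1/16728) = (73125793/19211 - 13678)*(-1/16728) = -189642265/19211*(-1/16728) = 189642265/321361608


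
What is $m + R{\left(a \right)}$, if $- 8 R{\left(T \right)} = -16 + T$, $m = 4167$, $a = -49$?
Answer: $\frac{33401}{8} \approx 4175.1$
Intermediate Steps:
$R{\left(T \right)} = 2 - \frac{T}{8}$ ($R{\left(T \right)} = - \frac{-16 + T}{8} = 2 - \frac{T}{8}$)
$m + R{\left(a \right)} = 4167 + \left(2 - - \frac{49}{8}\right) = 4167 + \left(2 + \frac{49}{8}\right) = 4167 + \frac{65}{8} = \frac{33401}{8}$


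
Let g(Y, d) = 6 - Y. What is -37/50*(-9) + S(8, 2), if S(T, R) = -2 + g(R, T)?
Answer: 433/50 ≈ 8.6600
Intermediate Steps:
S(T, R) = 4 - R (S(T, R) = -2 + (6 - R) = 4 - R)
-37/50*(-9) + S(8, 2) = -37/50*(-9) + (4 - 1*2) = -37*1/50*(-9) + (4 - 2) = -37/50*(-9) + 2 = 333/50 + 2 = 433/50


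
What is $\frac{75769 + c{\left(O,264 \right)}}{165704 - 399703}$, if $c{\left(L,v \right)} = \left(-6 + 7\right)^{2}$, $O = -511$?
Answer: $- \frac{75770}{233999} \approx -0.3238$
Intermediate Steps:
$c{\left(L,v \right)} = 1$ ($c{\left(L,v \right)} = 1^{2} = 1$)
$\frac{75769 + c{\left(O,264 \right)}}{165704 - 399703} = \frac{75769 + 1}{165704 - 399703} = \frac{75770}{-233999} = 75770 \left(- \frac{1}{233999}\right) = - \frac{75770}{233999}$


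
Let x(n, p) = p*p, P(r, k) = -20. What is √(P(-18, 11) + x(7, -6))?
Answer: 4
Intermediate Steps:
x(n, p) = p²
√(P(-18, 11) + x(7, -6)) = √(-20 + (-6)²) = √(-20 + 36) = √16 = 4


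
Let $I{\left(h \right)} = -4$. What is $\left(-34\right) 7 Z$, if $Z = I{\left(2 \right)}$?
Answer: $952$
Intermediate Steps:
$Z = -4$
$\left(-34\right) 7 Z = \left(-34\right) 7 \left(-4\right) = \left(-238\right) \left(-4\right) = 952$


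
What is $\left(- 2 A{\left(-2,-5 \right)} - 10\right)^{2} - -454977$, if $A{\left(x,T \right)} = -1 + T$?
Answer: $454981$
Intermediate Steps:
$\left(- 2 A{\left(-2,-5 \right)} - 10\right)^{2} - -454977 = \left(- 2 \left(-1 - 5\right) - 10\right)^{2} - -454977 = \left(\left(-2\right) \left(-6\right) - 10\right)^{2} + 454977 = \left(12 - 10\right)^{2} + 454977 = 2^{2} + 454977 = 4 + 454977 = 454981$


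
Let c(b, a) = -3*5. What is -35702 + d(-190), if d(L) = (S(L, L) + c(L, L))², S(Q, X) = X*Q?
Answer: 1302091523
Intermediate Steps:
S(Q, X) = Q*X
c(b, a) = -15
d(L) = (-15 + L²)² (d(L) = (L*L - 15)² = (L² - 15)² = (-15 + L²)²)
-35702 + d(-190) = -35702 + (-15 + (-190)²)² = -35702 + (-15 + 36100)² = -35702 + 36085² = -35702 + 1302127225 = 1302091523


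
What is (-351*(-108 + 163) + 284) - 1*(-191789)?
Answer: 172768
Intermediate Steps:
(-351*(-108 + 163) + 284) - 1*(-191789) = (-351*55 + 284) + 191789 = (-19305 + 284) + 191789 = -19021 + 191789 = 172768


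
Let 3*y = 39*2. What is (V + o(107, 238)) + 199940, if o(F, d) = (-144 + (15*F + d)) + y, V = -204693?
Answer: -3028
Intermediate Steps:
y = 26 (y = (39*2)/3 = (⅓)*78 = 26)
o(F, d) = -118 + d + 15*F (o(F, d) = (-144 + (15*F + d)) + 26 = (-144 + (d + 15*F)) + 26 = (-144 + d + 15*F) + 26 = -118 + d + 15*F)
(V + o(107, 238)) + 199940 = (-204693 + (-118 + 238 + 15*107)) + 199940 = (-204693 + (-118 + 238 + 1605)) + 199940 = (-204693 + 1725) + 199940 = -202968 + 199940 = -3028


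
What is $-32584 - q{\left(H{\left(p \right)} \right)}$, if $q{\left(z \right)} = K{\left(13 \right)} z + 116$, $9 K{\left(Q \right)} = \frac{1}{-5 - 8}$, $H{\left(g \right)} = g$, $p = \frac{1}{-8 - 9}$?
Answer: $- \frac{65040301}{1989} \approx -32700.0$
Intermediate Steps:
$p = - \frac{1}{17}$ ($p = \frac{1}{-17} = - \frac{1}{17} \approx -0.058824$)
$K{\left(Q \right)} = - \frac{1}{117}$ ($K{\left(Q \right)} = \frac{1}{9 \left(-5 - 8\right)} = \frac{1}{9 \left(-13\right)} = \frac{1}{9} \left(- \frac{1}{13}\right) = - \frac{1}{117}$)
$q{\left(z \right)} = 116 - \frac{z}{117}$ ($q{\left(z \right)} = - \frac{z}{117} + 116 = 116 - \frac{z}{117}$)
$-32584 - q{\left(H{\left(p \right)} \right)} = -32584 - \left(116 - - \frac{1}{1989}\right) = -32584 - \left(116 + \frac{1}{1989}\right) = -32584 - \frac{230725}{1989} = - \frac{65040301}{1989}$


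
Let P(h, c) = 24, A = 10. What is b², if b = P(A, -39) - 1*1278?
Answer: 1572516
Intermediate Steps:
b = -1254 (b = 24 - 1*1278 = 24 - 1278 = -1254)
b² = (-1254)² = 1572516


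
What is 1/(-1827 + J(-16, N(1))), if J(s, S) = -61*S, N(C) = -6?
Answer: -1/1461 ≈ -0.00068446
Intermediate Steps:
1/(-1827 + J(-16, N(1))) = 1/(-1827 - 61*(-6)) = 1/(-1827 + 366) = 1/(-1461) = -1/1461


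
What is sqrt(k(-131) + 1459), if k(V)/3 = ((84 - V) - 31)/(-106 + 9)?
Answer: sqrt(13674187)/97 ≈ 38.122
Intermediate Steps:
k(V) = -159/97 + 3*V/97 (k(V) = 3*(((84 - V) - 31)/(-106 + 9)) = 3*((53 - V)/(-97)) = 3*((53 - V)*(-1/97)) = 3*(-53/97 + V/97) = -159/97 + 3*V/97)
sqrt(k(-131) + 1459) = sqrt((-159/97 + (3/97)*(-131)) + 1459) = sqrt((-159/97 - 393/97) + 1459) = sqrt(-552/97 + 1459) = sqrt(140971/97) = sqrt(13674187)/97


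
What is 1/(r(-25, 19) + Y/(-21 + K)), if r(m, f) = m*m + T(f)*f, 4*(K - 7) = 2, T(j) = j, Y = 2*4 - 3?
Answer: 27/26612 ≈ 0.0010146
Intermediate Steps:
Y = 5 (Y = 8 - 3 = 5)
K = 15/2 (K = 7 + (1/4)*2 = 7 + 1/2 = 15/2 ≈ 7.5000)
r(m, f) = f**2 + m**2 (r(m, f) = m*m + f*f = m**2 + f**2 = f**2 + m**2)
1/(r(-25, 19) + Y/(-21 + K)) = 1/((19**2 + (-25)**2) + 5/(-21 + 15/2)) = 1/((361 + 625) + 5/(-27/2)) = 1/(986 - 2/27*5) = 1/(986 - 10/27) = 1/(26612/27) = 27/26612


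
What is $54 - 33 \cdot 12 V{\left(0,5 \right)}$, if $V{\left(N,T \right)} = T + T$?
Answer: $-3906$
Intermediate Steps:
$V{\left(N,T \right)} = 2 T$
$54 - 33 \cdot 12 V{\left(0,5 \right)} = 54 - 33 \cdot 12 \cdot 2 \cdot 5 = 54 - 33 \cdot 12 \cdot 10 = 54 - 3960 = -3906$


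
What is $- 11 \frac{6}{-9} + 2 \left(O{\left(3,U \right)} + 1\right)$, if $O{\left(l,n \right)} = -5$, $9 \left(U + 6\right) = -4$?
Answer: $- \frac{2}{3} \approx -0.66667$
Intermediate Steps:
$U = - \frac{58}{9}$ ($U = -6 + \frac{1}{9} \left(-4\right) = -6 - \frac{4}{9} = - \frac{58}{9} \approx -6.4444$)
$- 11 \frac{6}{-9} + 2 \left(O{\left(3,U \right)} + 1\right) = - 11 \frac{6}{-9} + 2 \left(-5 + 1\right) = - 11 \cdot 6 \left(- \frac{1}{9}\right) + 2 \left(-4\right) = \left(-11\right) \left(- \frac{2}{3}\right) - 8 = \frac{22}{3} - 8 = - \frac{2}{3}$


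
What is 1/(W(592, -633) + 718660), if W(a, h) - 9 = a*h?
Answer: 1/343933 ≈ 2.9075e-6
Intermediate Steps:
W(a, h) = 9 + a*h
1/(W(592, -633) + 718660) = 1/((9 + 592*(-633)) + 718660) = 1/((9 - 374736) + 718660) = 1/(-374727 + 718660) = 1/343933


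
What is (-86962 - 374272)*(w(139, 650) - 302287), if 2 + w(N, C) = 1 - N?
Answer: 139489614918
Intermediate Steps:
w(N, C) = -1 - N (w(N, C) = -2 + (1 - N) = -1 - N)
(-86962 - 374272)*(w(139, 650) - 302287) = (-86962 - 374272)*((-1 - 1*139) - 302287) = -461234*((-1 - 139) - 302287) = -461234*(-140 - 302287) = -461234*(-302427) = 139489614918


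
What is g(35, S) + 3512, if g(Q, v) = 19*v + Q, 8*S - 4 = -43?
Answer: 27635/8 ≈ 3454.4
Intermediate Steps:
S = -39/8 (S = ½ + (⅛)*(-43) = ½ - 43/8 = -39/8 ≈ -4.8750)
g(Q, v) = Q + 19*v
g(35, S) + 3512 = (35 + 19*(-39/8)) + 3512 = (35 - 741/8) + 3512 = -461/8 + 3512 = 27635/8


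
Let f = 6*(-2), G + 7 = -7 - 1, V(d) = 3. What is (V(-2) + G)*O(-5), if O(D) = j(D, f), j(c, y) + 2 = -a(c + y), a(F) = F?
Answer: -180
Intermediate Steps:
G = -15 (G = -7 + (-7 - 1) = -7 - 8 = -15)
f = -12
j(c, y) = -2 - c - y (j(c, y) = -2 - (c + y) = -2 + (-c - y) = -2 - c - y)
O(D) = 10 - D (O(D) = -2 - D - 1*(-12) = -2 - D + 12 = 10 - D)
(V(-2) + G)*O(-5) = (3 - 15)*(10 - 1*(-5)) = -12*(10 + 5) = -12*15 = -180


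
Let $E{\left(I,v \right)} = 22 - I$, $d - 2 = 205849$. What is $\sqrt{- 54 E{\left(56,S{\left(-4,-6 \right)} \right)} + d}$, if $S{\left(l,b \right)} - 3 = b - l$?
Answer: $\sqrt{207687} \approx 455.73$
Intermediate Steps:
$S{\left(l,b \right)} = 3 + b - l$ ($S{\left(l,b \right)} = 3 + \left(b - l\right) = 3 + b - l$)
$d = 205851$ ($d = 2 + 205849 = 205851$)
$\sqrt{- 54 E{\left(56,S{\left(-4,-6 \right)} \right)} + d} = \sqrt{- 54 \left(22 - 56\right) + 205851} = \sqrt{\left(-54\right) \left(-34\right) + 205851} = \sqrt{1836 + 205851} = \sqrt{207687}$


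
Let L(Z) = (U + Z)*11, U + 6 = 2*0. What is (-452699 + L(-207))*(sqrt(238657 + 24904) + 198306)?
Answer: -90237558852 - 455042*sqrt(263561) ≈ -9.0471e+10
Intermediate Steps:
U = -6 (U = -6 + 2*0 = -6 + 0 = -6)
L(Z) = -66 + 11*Z (L(Z) = (-6 + Z)*11 = -66 + 11*Z)
(-452699 + L(-207))*(sqrt(238657 + 24904) + 198306) = (-452699 + (-66 + 11*(-207)))*(sqrt(238657 + 24904) + 198306) = (-452699 + (-66 - 2277))*(sqrt(263561) + 198306) = (-452699 - 2343)*(198306 + sqrt(263561)) = -455042*(198306 + sqrt(263561)) = -90237558852 - 455042*sqrt(263561)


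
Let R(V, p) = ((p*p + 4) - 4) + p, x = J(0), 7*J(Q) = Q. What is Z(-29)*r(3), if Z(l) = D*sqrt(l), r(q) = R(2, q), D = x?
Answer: 0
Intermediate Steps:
J(Q) = Q/7
x = 0 (x = (1/7)*0 = 0)
R(V, p) = p + p**2 (R(V, p) = ((p**2 + 4) - 4) + p = ((4 + p**2) - 4) + p = p**2 + p = p + p**2)
D = 0
r(q) = q*(1 + q)
Z(l) = 0 (Z(l) = 0*sqrt(l) = 0)
Z(-29)*r(3) = 0*(3*(1 + 3)) = 0*(3*4) = 0*12 = 0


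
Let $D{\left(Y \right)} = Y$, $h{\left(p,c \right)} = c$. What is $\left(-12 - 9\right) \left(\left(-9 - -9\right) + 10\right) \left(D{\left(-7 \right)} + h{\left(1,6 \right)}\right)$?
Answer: $210$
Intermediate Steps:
$\left(-12 - 9\right) \left(\left(-9 - -9\right) + 10\right) \left(D{\left(-7 \right)} + h{\left(1,6 \right)}\right) = \left(-12 - 9\right) \left(\left(-9 - -9\right) + 10\right) \left(-7 + 6\right) = - 21 \left(\left(-9 + 9\right) + 10\right) \left(-1\right) = - 21 \left(0 + 10\right) \left(-1\right) = \left(-21\right) 10 \left(-1\right) = \left(-210\right) \left(-1\right) = 210$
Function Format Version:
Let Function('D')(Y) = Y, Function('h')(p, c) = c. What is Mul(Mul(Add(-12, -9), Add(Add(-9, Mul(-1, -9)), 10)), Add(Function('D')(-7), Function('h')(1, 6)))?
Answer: 210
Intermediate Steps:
Mul(Mul(Add(-12, -9), Add(Add(-9, Mul(-1, -9)), 10)), Add(Function('D')(-7), Function('h')(1, 6))) = Mul(Mul(Add(-12, -9), Add(Add(-9, Mul(-1, -9)), 10)), Add(-7, 6)) = Mul(Mul(-21, Add(Add(-9, 9), 10)), -1) = Mul(Mul(-21, Add(0, 10)), -1) = Mul(Mul(-21, 10), -1) = Mul(-210, -1) = 210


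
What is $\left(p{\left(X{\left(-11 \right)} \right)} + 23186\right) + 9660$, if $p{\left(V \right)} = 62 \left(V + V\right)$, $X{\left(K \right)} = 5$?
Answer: $33466$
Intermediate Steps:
$p{\left(V \right)} = 124 V$ ($p{\left(V \right)} = 62 \cdot 2 V = 124 V$)
$\left(p{\left(X{\left(-11 \right)} \right)} + 23186\right) + 9660 = \left(124 \cdot 5 + 23186\right) + 9660 = \left(620 + 23186\right) + 9660 = 23806 + 9660 = 33466$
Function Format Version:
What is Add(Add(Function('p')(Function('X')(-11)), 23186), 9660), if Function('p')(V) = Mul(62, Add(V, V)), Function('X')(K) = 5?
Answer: 33466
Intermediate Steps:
Function('p')(V) = Mul(124, V) (Function('p')(V) = Mul(62, Mul(2, V)) = Mul(124, V))
Add(Add(Function('p')(Function('X')(-11)), 23186), 9660) = Add(Add(Mul(124, 5), 23186), 9660) = Add(Add(620, 23186), 9660) = Add(23806, 9660) = 33466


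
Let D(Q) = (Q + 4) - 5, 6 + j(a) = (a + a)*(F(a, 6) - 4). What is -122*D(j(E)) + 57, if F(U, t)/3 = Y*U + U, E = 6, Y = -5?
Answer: 112175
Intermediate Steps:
F(U, t) = -12*U (F(U, t) = 3*(-5*U + U) = 3*(-4*U) = -12*U)
j(a) = -6 + 2*a*(-4 - 12*a) (j(a) = -6 + (a + a)*(-12*a - 4) = -6 + (2*a)*(-4 - 12*a) = -6 + 2*a*(-4 - 12*a))
D(Q) = -1 + Q (D(Q) = (4 + Q) - 5 = -1 + Q)
-122*D(j(E)) + 57 = -122*(-1 + (-6 - 24*6² - 8*6)) + 57 = -122*(-1 + (-6 - 24*36 - 48)) + 57 = -122*(-1 + (-6 - 864 - 48)) + 57 = -122*(-1 - 918) + 57 = -122*(-919) + 57 = 112118 + 57 = 112175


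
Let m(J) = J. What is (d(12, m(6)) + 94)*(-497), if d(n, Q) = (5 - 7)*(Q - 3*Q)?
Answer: -58646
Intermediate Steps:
d(n, Q) = 4*Q (d(n, Q) = -(-4)*Q = 4*Q)
(d(12, m(6)) + 94)*(-497) = (4*6 + 94)*(-497) = (24 + 94)*(-497) = 118*(-497) = -58646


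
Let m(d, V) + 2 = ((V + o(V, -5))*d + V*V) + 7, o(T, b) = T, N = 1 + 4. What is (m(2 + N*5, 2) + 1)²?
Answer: 13924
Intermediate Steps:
N = 5
m(d, V) = 5 + V² + 2*V*d (m(d, V) = -2 + (((V + V)*d + V*V) + 7) = -2 + (((2*V)*d + V²) + 7) = -2 + ((2*V*d + V²) + 7) = -2 + ((V² + 2*V*d) + 7) = -2 + (7 + V² + 2*V*d) = 5 + V² + 2*V*d)
(m(2 + N*5, 2) + 1)² = ((5 + 2² + 2*2*(2 + 5*5)) + 1)² = ((5 + 4 + 2*2*(2 + 25)) + 1)² = ((5 + 4 + 2*2*27) + 1)² = ((5 + 4 + 108) + 1)² = (117 + 1)² = 118² = 13924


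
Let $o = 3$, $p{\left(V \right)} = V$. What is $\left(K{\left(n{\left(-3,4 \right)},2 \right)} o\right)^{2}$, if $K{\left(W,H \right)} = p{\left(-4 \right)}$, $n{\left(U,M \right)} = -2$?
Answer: $144$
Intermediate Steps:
$K{\left(W,H \right)} = -4$
$\left(K{\left(n{\left(-3,4 \right)},2 \right)} o\right)^{2} = \left(\left(-4\right) 3\right)^{2} = \left(-12\right)^{2} = 144$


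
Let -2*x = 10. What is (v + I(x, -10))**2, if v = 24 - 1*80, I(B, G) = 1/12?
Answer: 450241/144 ≈ 3126.7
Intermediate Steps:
x = -5 (x = -1/2*10 = -5)
I(B, G) = 1/12
v = -56 (v = 24 - 80 = -56)
(v + I(x, -10))**2 = (-56 + 1/12)**2 = (-671/12)**2 = 450241/144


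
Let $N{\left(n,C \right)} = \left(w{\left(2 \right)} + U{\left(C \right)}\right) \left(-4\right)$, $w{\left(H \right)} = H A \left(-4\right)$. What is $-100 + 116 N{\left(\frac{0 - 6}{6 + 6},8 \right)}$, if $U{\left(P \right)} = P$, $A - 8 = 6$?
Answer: $48156$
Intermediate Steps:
$A = 14$ ($A = 8 + 6 = 14$)
$w{\left(H \right)} = - 56 H$ ($w{\left(H \right)} = H 14 \left(-4\right) = 14 H \left(-4\right) = - 56 H$)
$N{\left(n,C \right)} = 448 - 4 C$ ($N{\left(n,C \right)} = \left(\left(-56\right) 2 + C\right) \left(-4\right) = \left(-112 + C\right) \left(-4\right) = 448 - 4 C$)
$-100 + 116 N{\left(\frac{0 - 6}{6 + 6},8 \right)} = -100 + 116 \left(448 - 32\right) = -100 + 116 \cdot 416 = -100 + 48256 = 48156$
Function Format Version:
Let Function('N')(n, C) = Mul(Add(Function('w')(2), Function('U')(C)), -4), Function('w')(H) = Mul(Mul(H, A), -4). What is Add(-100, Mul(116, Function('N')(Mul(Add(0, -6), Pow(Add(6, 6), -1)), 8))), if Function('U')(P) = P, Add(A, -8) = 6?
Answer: 48156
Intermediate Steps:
A = 14 (A = Add(8, 6) = 14)
Function('w')(H) = Mul(-56, H) (Function('w')(H) = Mul(Mul(H, 14), -4) = Mul(Mul(14, H), -4) = Mul(-56, H))
Function('N')(n, C) = Add(448, Mul(-4, C)) (Function('N')(n, C) = Mul(Add(Mul(-56, 2), C), -4) = Mul(Add(-112, C), -4) = Add(448, Mul(-4, C)))
Add(-100, Mul(116, Function('N')(Mul(Add(0, -6), Pow(Add(6, 6), -1)), 8))) = Add(-100, Mul(116, Add(448, Mul(-4, 8)))) = Add(-100, Mul(116, Add(448, -32))) = Add(-100, Mul(116, 416)) = Add(-100, 48256) = 48156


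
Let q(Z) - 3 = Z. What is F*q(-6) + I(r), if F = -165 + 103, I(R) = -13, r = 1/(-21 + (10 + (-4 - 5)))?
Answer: 173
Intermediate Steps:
q(Z) = 3 + Z
r = -1/20 (r = 1/(-21 + (10 - 9)) = 1/(-21 + 1) = 1/(-20) = -1/20 ≈ -0.050000)
F = -62
F*q(-6) + I(r) = -62*(3 - 6) - 13 = -62*(-3) - 13 = 186 - 13 = 173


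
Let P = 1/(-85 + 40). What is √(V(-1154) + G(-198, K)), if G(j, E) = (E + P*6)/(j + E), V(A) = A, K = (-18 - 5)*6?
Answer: 47*I*√470/30 ≈ 33.965*I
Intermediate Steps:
P = -1/45 (P = 1/(-45) = -1/45 ≈ -0.022222)
K = -138 (K = -23*6 = -138)
G(j, E) = (-2/15 + E)/(E + j) (G(j, E) = (E - 1/45*6)/(j + E) = (E - 2/15)/(E + j) = (-2/15 + E)/(E + j))
√(V(-1154) + G(-198, K)) = √(-1154 + (-2/15 - 138)/(-138 - 198)) = √(-1154 - 2072/15/(-336)) = √(-1154 - 1/336*(-2072/15)) = √(-1154 + 37/90) = √(-103823/90) = 47*I*√470/30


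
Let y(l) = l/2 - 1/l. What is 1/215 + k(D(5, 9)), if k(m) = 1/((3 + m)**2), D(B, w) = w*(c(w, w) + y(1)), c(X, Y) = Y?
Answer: 26141/5435415 ≈ 0.0048094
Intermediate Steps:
y(l) = l/2 - 1/l (y(l) = l*(1/2) - 1/l = l/2 - 1/l)
D(B, w) = w*(-1/2 + w) (D(B, w) = w*(w + ((1/2)*1 - 1/1)) = w*(w + (1/2 - 1*1)) = w*(w + (1/2 - 1)) = w*(w - 1/2) = w*(-1/2 + w))
k(m) = (3 + m)**(-2)
1/215 + k(D(5, 9)) = 1/215 + (3 + 9*(-1/2 + 9))**(-2) = 1/215 + (3 + 9*(17/2))**(-2) = 1/215 + (3 + 153/2)**(-2) = 1/215 + (159/2)**(-2) = 1/215 + 4/25281 = 26141/5435415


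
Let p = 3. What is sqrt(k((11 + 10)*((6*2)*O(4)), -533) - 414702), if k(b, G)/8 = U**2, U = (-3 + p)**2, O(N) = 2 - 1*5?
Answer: 3*I*sqrt(46078) ≈ 643.97*I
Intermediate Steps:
O(N) = -3 (O(N) = 2 - 5 = -3)
U = 0 (U = (-3 + 3)**2 = 0**2 = 0)
k(b, G) = 0 (k(b, G) = 8*0**2 = 8*0 = 0)
sqrt(k((11 + 10)*((6*2)*O(4)), -533) - 414702) = sqrt(0 - 414702) = sqrt(-414702) = 3*I*sqrt(46078)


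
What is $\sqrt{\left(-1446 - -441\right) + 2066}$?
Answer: $\sqrt{1061} \approx 32.573$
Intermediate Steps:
$\sqrt{\left(-1446 - -441\right) + 2066} = \sqrt{\left(-1446 + 441\right) + 2066} = \sqrt{-1005 + 2066} = \sqrt{1061}$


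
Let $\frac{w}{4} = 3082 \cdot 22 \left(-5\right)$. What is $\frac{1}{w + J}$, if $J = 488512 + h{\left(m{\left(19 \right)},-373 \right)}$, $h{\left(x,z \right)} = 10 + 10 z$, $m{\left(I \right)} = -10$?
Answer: $- \frac{1}{871288} \approx -1.1477 \cdot 10^{-6}$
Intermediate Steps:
$J = 484792$ ($J = 488512 + \left(10 + 10 \left(-373\right)\right) = 488512 + \left(10 - 3730\right) = 488512 - 3720 = 484792$)
$w = -1356080$ ($w = 4 \cdot 3082 \cdot 22 \left(-5\right) = 4 \cdot 3082 \left(-110\right) = 4 \left(-339020\right) = -1356080$)
$\frac{1}{w + J} = \frac{1}{-1356080 + 484792} = \frac{1}{-871288} = - \frac{1}{871288}$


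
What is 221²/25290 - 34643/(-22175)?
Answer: 391834129/112161150 ≈ 3.4935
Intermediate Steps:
221²/25290 - 34643/(-22175) = 48841*(1/25290) - 34643*(-1/22175) = 48841/25290 + 34643/22175 = 391834129/112161150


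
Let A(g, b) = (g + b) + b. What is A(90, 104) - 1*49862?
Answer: -49564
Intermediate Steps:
A(g, b) = g + 2*b (A(g, b) = (b + g) + b = g + 2*b)
A(90, 104) - 1*49862 = (90 + 2*104) - 1*49862 = (90 + 208) - 49862 = 298 - 49862 = -49564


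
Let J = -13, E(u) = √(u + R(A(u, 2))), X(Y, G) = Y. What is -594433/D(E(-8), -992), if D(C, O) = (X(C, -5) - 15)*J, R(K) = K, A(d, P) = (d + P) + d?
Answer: -8916495/3211 - 594433*I*√22/3211 ≈ -2776.9 - 868.31*I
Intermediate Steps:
A(d, P) = P + 2*d (A(d, P) = (P + d) + d = P + 2*d)
E(u) = √(2 + 3*u) (E(u) = √(u + (2 + 2*u)) = √(2 + 3*u))
D(C, O) = 195 - 13*C (D(C, O) = (C - 15)*(-13) = (-15 + C)*(-13) = 195 - 13*C)
-594433/D(E(-8), -992) = -594433/(195 - 13*√(2 + 3*(-8))) = -594433/(195 - 13*√(2 - 24)) = -594433/(195 - 13*I*√22)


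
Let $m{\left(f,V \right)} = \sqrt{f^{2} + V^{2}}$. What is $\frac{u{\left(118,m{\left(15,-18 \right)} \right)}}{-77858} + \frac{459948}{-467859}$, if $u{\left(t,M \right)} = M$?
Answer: $- \frac{153316}{155953} - \frac{3 \sqrt{61}}{77858} \approx -0.98339$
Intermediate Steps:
$m{\left(f,V \right)} = \sqrt{V^{2} + f^{2}}$
$\frac{u{\left(118,m{\left(15,-18 \right)} \right)}}{-77858} + \frac{459948}{-467859} = \frac{\sqrt{\left(-18\right)^{2} + 15^{2}}}{-77858} + \frac{459948}{-467859} = \sqrt{324 + 225} \left(- \frac{1}{77858}\right) + 459948 \left(- \frac{1}{467859}\right) = \sqrt{549} \left(- \frac{1}{77858}\right) - \frac{153316}{155953} = 3 \sqrt{61} \left(- \frac{1}{77858}\right) - \frac{153316}{155953} = - \frac{3 \sqrt{61}}{77858} - \frac{153316}{155953} = - \frac{153316}{155953} - \frac{3 \sqrt{61}}{77858}$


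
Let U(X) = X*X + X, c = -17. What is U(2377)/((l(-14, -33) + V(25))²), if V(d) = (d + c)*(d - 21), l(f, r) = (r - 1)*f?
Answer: 2826253/129032 ≈ 21.904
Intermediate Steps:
l(f, r) = f*(-1 + r) (l(f, r) = (-1 + r)*f = f*(-1 + r))
U(X) = X + X² (U(X) = X² + X = X + X²)
V(d) = (-21 + d)*(-17 + d) (V(d) = (d - 17)*(d - 21) = (-17 + d)*(-21 + d) = (-21 + d)*(-17 + d))
U(2377)/((l(-14, -33) + V(25))²) = (2377*(1 + 2377))/((-14*(-1 - 33) + (357 + 25² - 38*25))²) = (2377*2378)/((-14*(-34) + (357 + 625 - 950))²) = 5652506/((476 + 32)²) = 5652506/(508²) = 5652506/258064 = 5652506*(1/258064) = 2826253/129032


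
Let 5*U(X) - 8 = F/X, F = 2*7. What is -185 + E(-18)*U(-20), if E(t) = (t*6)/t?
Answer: -4406/25 ≈ -176.24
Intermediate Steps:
F = 14
E(t) = 6 (E(t) = (6*t)/t = 6)
U(X) = 8/5 + 14/(5*X) (U(X) = 8/5 + (14/X)/5 = 8/5 + 14/(5*X))
-185 + E(-18)*U(-20) = -185 + 6*((⅖)*(7 + 4*(-20))/(-20)) = -185 + 6*((⅖)*(-1/20)*(7 - 80)) = -185 + 6*((⅖)*(-1/20)*(-73)) = -185 + 6*(73/50) = -185 + 219/25 = -4406/25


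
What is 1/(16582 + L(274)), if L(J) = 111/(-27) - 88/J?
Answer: 1233/20440141 ≈ 6.0322e-5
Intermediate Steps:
L(J) = -37/9 - 88/J (L(J) = 111*(-1/27) - 88/J = -37/9 - 88/J)
1/(16582 + L(274)) = 1/(16582 + (-37/9 - 88/274)) = 1/(16582 + (-37/9 - 88*1/274)) = 1/(16582 + (-37/9 - 44/137)) = 1/(16582 - 5465/1233) = 1/(20440141/1233) = 1233/20440141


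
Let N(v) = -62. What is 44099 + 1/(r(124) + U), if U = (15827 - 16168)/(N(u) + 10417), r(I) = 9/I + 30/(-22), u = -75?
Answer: 824649479401/18700279 ≈ 44098.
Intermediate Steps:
r(I) = -15/11 + 9/I (r(I) = 9/I + 30*(-1/22) = 9/I - 15/11 = -15/11 + 9/I)
U = -341/10355 (U = (15827 - 16168)/(-62 + 10417) = -341/10355 ≈ -0.032931)
44099 + 1/(r(124) + U) = 44099 + 1/((-15/11 + 9/124) - 341/10355) = 44099 + 1/(-1761/1364 - 341/10355) = 44099 + 1/(-18700279/14124220) = 44099 - 14124220/18700279 = 824649479401/18700279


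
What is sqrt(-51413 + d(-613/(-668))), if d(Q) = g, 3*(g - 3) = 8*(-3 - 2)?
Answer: I*sqrt(462810)/3 ≈ 226.77*I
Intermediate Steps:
g = -31/3 (g = 3 + (8*(-3 - 2))/3 = 3 + (8*(-5))/3 = 3 + (1/3)*(-40) = 3 - 40/3 = -31/3 ≈ -10.333)
d(Q) = -31/3
sqrt(-51413 + d(-613/(-668))) = sqrt(-51413 - 31/3) = sqrt(-154270/3) = I*sqrt(462810)/3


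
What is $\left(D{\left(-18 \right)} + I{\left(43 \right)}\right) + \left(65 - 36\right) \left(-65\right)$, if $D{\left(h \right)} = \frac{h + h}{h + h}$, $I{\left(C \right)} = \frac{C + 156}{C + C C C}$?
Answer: $- \frac{149872001}{79550} \approx -1884.0$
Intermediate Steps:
$I{\left(C \right)} = \frac{156 + C}{C + C^{3}}$ ($I{\left(C \right)} = \frac{156 + C}{C + C^{2} C} = \frac{156 + C}{C + C^{3}}$)
$D{\left(h \right)} = 1$ ($D{\left(h \right)} = \frac{2 h}{2 h} = 2 h \frac{1}{2 h} = 1$)
$\left(D{\left(-18 \right)} + I{\left(43 \right)}\right) + \left(65 - 36\right) \left(-65\right) = \left(1 + \frac{156 + 43}{43 + 43^{3}}\right) + \left(65 - 36\right) \left(-65\right) = \left(1 + \frac{1}{43 + 79507} \cdot 199\right) + 29 \left(-65\right) = \left(1 + \frac{1}{79550} \cdot 199\right) - 1885 = \left(1 + \frac{199}{79550}\right) - 1885 = \frac{79749}{79550} - 1885 = - \frac{149872001}{79550}$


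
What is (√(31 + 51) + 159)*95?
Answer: 15105 + 95*√82 ≈ 15965.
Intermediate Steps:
(√(31 + 51) + 159)*95 = (√82 + 159)*95 = (159 + √82)*95 = 15105 + 95*√82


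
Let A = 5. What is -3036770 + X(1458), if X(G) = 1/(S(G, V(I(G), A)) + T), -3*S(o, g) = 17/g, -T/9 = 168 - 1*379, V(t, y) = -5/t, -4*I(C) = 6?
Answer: -57616637200/18973 ≈ -3.0368e+6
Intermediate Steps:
I(C) = -3/2 (I(C) = -1/4*6 = -3/2)
T = 1899 (T = -9*(168 - 1*379) = -9*(168 - 379) = -9*(-211) = 1899)
S(o, g) = -17/(3*g)
X(G) = 10/18973 (X(G) = 1/(-17/(3*((-5/(-3/2)))) + 1899) = 1/(-17/(3*((-5*(-2/3)))) + 1899) = 1/(-17/(3*10/3) + 1899) = 1/(-17/3*3/10 + 1899) = 1/(-17/10 + 1899) = 1/(18973/10) = 10/18973)
-3036770 + X(1458) = -3036770 + 10/18973 = -57616637200/18973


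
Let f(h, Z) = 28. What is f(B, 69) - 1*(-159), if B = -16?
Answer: 187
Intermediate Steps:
f(B, 69) - 1*(-159) = 28 - 1*(-159) = 28 + 159 = 187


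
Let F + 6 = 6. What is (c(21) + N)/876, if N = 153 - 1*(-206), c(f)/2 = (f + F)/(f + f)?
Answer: 30/73 ≈ 0.41096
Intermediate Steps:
F = 0 (F = -6 + 6 = 0)
c(f) = 1 (c(f) = 2*((f + 0)/(f + f)) = 2*(f/((2*f))) = 2*(f*(1/(2*f))) = 2*(½) = 1)
N = 359 (N = 153 + 206 = 359)
(c(21) + N)/876 = (1 + 359)/876 = 360*(1/876) = 30/73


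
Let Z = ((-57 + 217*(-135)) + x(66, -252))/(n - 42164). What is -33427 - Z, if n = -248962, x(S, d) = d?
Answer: -1621916401/48521 ≈ -33427.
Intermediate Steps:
Z = 4934/48521 (Z = ((-57 + 217*(-135)) - 252)/(-248962 - 42164) = ((-57 - 29295) - 252)/(-291126) = (-29352 - 252)*(-1/291126) = -29604*(-1/291126) = 4934/48521 ≈ 0.10169)
-33427 - Z = -33427 - 1*4934/48521 = -33427 - 4934/48521 = -1621916401/48521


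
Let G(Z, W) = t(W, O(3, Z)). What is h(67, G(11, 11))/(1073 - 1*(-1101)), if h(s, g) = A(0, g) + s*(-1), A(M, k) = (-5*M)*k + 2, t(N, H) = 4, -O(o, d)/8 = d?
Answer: -65/2174 ≈ -0.029899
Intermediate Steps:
O(o, d) = -8*d
A(M, k) = 2 - 5*M*k (A(M, k) = -5*M*k + 2 = 2 - 5*M*k)
G(Z, W) = 4
h(s, g) = 2 - s (h(s, g) = (2 - 5*0*g) + s*(-1) = (2 + 0) - s = 2 - s)
h(67, G(11, 11))/(1073 - 1*(-1101)) = (2 - 1*67)/(1073 - 1*(-1101)) = (2 - 67)/(1073 + 1101) = -65/2174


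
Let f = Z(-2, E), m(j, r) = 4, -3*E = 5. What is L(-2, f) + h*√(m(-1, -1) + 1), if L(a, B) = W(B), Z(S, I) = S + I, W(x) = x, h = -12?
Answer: -11/3 - 12*√5 ≈ -30.499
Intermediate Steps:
E = -5/3 (E = -⅓*5 = -5/3 ≈ -1.6667)
Z(S, I) = I + S
f = -11/3 (f = -5/3 - 2 = -11/3 ≈ -3.6667)
L(a, B) = B
L(-2, f) + h*√(m(-1, -1) + 1) = -11/3 - 12*√(4 + 1) = -11/3 - 12*√5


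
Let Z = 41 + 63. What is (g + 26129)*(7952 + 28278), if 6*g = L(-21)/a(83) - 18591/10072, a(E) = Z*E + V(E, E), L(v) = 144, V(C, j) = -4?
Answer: 6855366270332735/7241768 ≈ 9.4664e+8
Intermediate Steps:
Z = 104
a(E) = -4 + 104*E (a(E) = 104*E - 4 = -4 + 104*E)
g = -4415355/14483536 (g = (144/(-4 + 104*83) - 18591/10072)/6 = (144/(-4 + 8632) - 18591*1/10072)/6 = (144/8628 - 18591/10072)/6 = (144*(1/8628) - 18591/10072)/6 = (12/719 - 18591/10072)/6 = (⅙)*(-13246065/7241768) = -4415355/14483536 ≈ -0.30485)
(g + 26129)*(7952 + 28278) = (-4415355/14483536 + 26129)*(7952 + 28278) = (378435896789/14483536)*36230 = 6855366270332735/7241768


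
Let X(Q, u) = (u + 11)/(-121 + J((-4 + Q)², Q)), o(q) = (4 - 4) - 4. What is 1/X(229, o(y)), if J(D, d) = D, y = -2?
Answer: 50504/7 ≈ 7214.9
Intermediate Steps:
o(q) = -4 (o(q) = 0 - 4 = -4)
X(Q, u) = (11 + u)/(-121 + (-4 + Q)²) (X(Q, u) = (u + 11)/(-121 + (-4 + Q)²) = (11 + u)/(-121 + (-4 + Q)²))
1/X(229, o(y)) = 1/((11 - 4)/(-121 + (-4 + 229)²)) = 1/(7/(-121 + 225²)) = 1/(7/(-121 + 50625)) = 1/(7/50504) = 50504/7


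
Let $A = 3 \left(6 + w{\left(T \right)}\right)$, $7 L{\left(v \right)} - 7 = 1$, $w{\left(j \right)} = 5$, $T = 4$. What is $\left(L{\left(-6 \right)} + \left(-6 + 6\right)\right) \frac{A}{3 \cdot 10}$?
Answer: $\frac{44}{35} \approx 1.2571$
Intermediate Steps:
$L{\left(v \right)} = \frac{8}{7}$ ($L{\left(v \right)} = 1 + \frac{1}{7} \cdot 1 = 1 + \frac{1}{7} = \frac{8}{7}$)
$A = 33$ ($A = 3 \left(6 + 5\right) = 3 \cdot 11 = 33$)
$\left(L{\left(-6 \right)} + \left(-6 + 6\right)\right) \frac{A}{3 \cdot 10} = \left(\frac{8}{7} + \left(-6 + 6\right)\right) \frac{33}{3 \cdot 10} = \left(\frac{8}{7} + 0\right) \frac{33}{30} = \frac{8 \cdot 33 \cdot \frac{1}{30}}{7} = \frac{8}{7} \cdot \frac{11}{10} = \frac{44}{35}$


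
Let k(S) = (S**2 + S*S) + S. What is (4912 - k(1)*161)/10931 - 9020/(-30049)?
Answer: 231684641/328465619 ≈ 0.70535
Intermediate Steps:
k(S) = S + 2*S**2 (k(S) = (S**2 + S**2) + S = 2*S**2 + S = S + 2*S**2)
(4912 - k(1)*161)/10931 - 9020/(-30049) = (4912 - 1*(1 + 2*1)*161)/10931 - 9020/(-30049) = (4912 - 1*(1 + 2)*161)*(1/10931) - 9020*(-1/30049) = (4912 - 1*3*161)*(1/10931) + 9020/30049 = (4912 - 3*161)*(1/10931) + 9020/30049 = (4912 - 1*483)*(1/10931) + 9020/30049 = (4912 - 483)*(1/10931) + 9020/30049 = 4429*(1/10931) + 9020/30049 = 4429/10931 + 9020/30049 = 231684641/328465619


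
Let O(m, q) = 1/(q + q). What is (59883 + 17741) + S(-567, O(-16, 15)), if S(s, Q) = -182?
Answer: 77442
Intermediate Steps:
O(m, q) = 1/(2*q)
(59883 + 17741) + S(-567, O(-16, 15)) = (59883 + 17741) - 182 = 77624 - 182 = 77442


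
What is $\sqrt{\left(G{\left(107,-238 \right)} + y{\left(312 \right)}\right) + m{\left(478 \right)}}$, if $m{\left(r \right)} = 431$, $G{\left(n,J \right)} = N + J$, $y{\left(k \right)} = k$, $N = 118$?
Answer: $\sqrt{623} \approx 24.96$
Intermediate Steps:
$G{\left(n,J \right)} = 118 + J$
$\sqrt{\left(G{\left(107,-238 \right)} + y{\left(312 \right)}\right) + m{\left(478 \right)}} = \sqrt{\left(\left(118 - 238\right) + 312\right) + 431} = \sqrt{\left(-120 + 312\right) + 431} = \sqrt{192 + 431} = \sqrt{623}$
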